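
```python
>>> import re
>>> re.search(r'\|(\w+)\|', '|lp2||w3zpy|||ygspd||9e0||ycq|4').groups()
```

('lp2',)

`re.search` scans for the first position where the pattern succeeds.
The match spans [0:5] → '|lp2|'.
Captured: group 1 = 'lp2'.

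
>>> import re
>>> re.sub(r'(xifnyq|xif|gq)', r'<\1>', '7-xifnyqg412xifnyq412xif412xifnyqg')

'7-<xifnyq>g412<xifnyq>412<xif>412<xifnyq>g'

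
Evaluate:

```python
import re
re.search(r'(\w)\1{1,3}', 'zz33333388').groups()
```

`\1` is not a pattern — it's the concrete string captured by group 1, re-applied verbatim.
`search` walks the string left to right and returns the first match it finds.
The match spans [0:2] → 'zz'.
Captured: group 1 = 'z'.

('z',)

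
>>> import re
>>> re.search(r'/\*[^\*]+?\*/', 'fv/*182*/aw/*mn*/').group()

`search` walks the string left to right and returns the first match it finds.
The match spans [2:9] → '/*182*/'.

'/*182*/'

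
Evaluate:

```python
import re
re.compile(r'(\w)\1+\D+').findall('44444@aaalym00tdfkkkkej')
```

['4', '0']

A backreference is literal: `\1` must see the identical characters the first group matched.
Scanning left to right: at [0:12] match '44444@aaalym', group 1 = '4'; at [12:23] match '00tdfkkkkej', group 1 = '0'.
`findall` collects group 1 from each match (2 total).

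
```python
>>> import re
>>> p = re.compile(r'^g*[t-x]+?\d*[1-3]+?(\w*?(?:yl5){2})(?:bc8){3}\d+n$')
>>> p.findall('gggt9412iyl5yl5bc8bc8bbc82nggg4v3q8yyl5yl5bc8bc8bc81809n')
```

The pattern matches anchored at the start of the string; then zero or more of a literal 'g', then one or more of a character in [t-x] (lazy), then zero or more of a digit; then one or more of a character in [1-3] (lazy); then zero or more of a word character (lazy), then the literal 'yl5' repeated 2 times (captured); then the literal 'bc8' repeated 3 times, then one or more of a digit, then a literal 'n'; then anchored at the end.
Scanning left to right: at [0:56] match 'gggt9412iyl5yl5bc8bc8bbc82nggg4v3q8yyl5yl5bc8bc8bc81809n', group 1 = 'iyl5yl5bc8bc8bbc82nggg4v3q8yyl5yl5'.
Because there's exactly one group, `findall` drops the full match and keeps group 1 from the one hit.

['iyl5yl5bc8bc8bbc82nggg4v3q8yyl5yl5']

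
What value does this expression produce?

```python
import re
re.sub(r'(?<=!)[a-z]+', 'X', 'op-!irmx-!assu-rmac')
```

'op-!X-!X-rmac'

The positive lookaround only admits positions where the adjacent text matches; those characters stay outside the span.
`sub` substitutes 'X' at each match site.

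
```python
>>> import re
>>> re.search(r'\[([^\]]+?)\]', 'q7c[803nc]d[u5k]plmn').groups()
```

('803nc',)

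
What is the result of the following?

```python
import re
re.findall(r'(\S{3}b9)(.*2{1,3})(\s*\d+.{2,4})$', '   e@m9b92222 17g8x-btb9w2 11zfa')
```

[('@m9b9', '2222 17g8x-btb9w2', ' 11zfa')]

The pattern matches exactly 3 of a non-whitespace character, then the literal 'b9' (captured); then zero or more of any character, then 1 to 3 of the literal '2' (captured); then zero or more of whitespace, then one or more of a digit, then 2 to 4 of any character (captured); then anchored at the end.
Scanning left to right: at [4:32] match '@m9b92222 17g8x-btb9w2 11zfa', groups = ('@m9b9', '2222 17g8x-btb9w2', ' 11zfa').
Multiple groups make `findall` return tuples — one 3-tuple for the one match.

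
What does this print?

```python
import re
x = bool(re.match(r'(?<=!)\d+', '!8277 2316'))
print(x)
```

Because the assertion is zero-width, the text it checks is not consumed and won't appear in the result.
`re.match` only tries the pattern at the start of the string.
Here position 0 doesn't satisfy it, so the call returns None, and `bool(None)` is False.

False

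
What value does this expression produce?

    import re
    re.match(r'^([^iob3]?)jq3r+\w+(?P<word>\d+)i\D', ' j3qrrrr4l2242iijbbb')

None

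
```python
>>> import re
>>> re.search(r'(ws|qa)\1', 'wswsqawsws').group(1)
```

'ws'

`\1` is not a pattern — it's the concrete string captured by group 1, re-applied verbatim.
`search` walks the string left to right and returns the first match it finds.
The match spans [0:4] → 'wsws'.
Captured: group 1 = 'ws'.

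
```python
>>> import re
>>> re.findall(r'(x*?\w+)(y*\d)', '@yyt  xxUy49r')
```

[('xxUy4', '9')]

The pattern matches zero or more of a literal 'x' (lazy), then one or more of a word character (captured); then zero or more of the literal 'y', then a digit (captured).
Walking the string: at [6:12] match 'xxUy49', groups = ('xxUy4', '9').
Multiple groups make `findall` return tuples — one 2-tuple for the one match.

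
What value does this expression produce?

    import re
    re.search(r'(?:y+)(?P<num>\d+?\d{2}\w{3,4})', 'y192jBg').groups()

('192jBg',)

The match spans [0:7] → 'y192jBg'.
Captured: group 1 = '192jBg'.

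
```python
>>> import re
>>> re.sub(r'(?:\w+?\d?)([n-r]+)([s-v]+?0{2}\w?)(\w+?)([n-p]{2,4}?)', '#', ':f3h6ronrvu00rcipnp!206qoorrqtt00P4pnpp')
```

':#p!#pp'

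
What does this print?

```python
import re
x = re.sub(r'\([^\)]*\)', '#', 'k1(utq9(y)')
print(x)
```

k1#

Matches: at [2:10] → '(utq9(y)'.
Each match is replaced by '#'.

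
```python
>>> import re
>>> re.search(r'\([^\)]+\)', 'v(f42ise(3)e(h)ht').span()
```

(1, 11)

`re.search` scans for the first position where the pattern succeeds.
The match spans [1:11] → '(f42ise(3)'.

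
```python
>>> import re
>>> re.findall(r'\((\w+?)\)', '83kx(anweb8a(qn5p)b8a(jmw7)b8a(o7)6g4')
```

['qn5p', 'jmw7', 'o7']

`findall` collects group 1 from each match (3 total).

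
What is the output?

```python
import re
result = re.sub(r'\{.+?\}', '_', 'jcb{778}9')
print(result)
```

`sub` substitutes '_' at each match site.

jcb_9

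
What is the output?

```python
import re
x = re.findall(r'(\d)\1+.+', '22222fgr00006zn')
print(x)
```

`\1` has to match the exact text group 1 already captured.
Walking the string: at [0:15] match '22222fgr00006zn', group 1 = '2'.
Because there's exactly one group, `findall` drops the full match and keeps group 1 from the one hit.

['2']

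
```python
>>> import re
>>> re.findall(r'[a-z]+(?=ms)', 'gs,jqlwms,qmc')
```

['jqlw']

Lookahead/lookbehind check context without consuming it, so the matched span excludes the asserted characters.
Scanning left to right: at [3:7] → 'jqlw'.
With no groups in the pattern, `findall` gives back each whole match — 1 here.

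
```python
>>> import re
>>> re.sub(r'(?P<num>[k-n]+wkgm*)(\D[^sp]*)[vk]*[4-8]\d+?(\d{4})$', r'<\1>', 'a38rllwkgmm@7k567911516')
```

The pattern matches one or more of a character in [k-n], then the literal 'wkg', then zero or more of the literal 'm' (captured as 'num'); then a non-digit, then zero or more of any character except [sp] (captured); then zero or more of one of [vk], then a character in [4-8], then one or more of a digit (lazy); then exactly 4 of a digit (captured); then anchored at the end.
The replacement refers to a captured group, so each match is rewritten using its own captured text.

'a38r<llwkgmm>'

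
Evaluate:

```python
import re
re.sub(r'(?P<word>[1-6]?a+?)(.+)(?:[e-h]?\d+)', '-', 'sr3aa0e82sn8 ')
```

'sr- '

Pattern: optionally a character in [1-6], then one or more of the literal 'a' (lazy) (captured as 'word'); then one or more of any character (captured); then optionally a character in [e-h], then one or more of a digit (non-capturing group).
Matches: at [2:12] → '3aa0e82sn8'.
Every occurrence is swapped for '-'.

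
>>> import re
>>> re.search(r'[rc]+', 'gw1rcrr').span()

(3, 7)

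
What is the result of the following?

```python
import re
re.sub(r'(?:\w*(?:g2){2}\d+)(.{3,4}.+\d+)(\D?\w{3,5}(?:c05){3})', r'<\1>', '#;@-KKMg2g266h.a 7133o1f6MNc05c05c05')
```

'#;@-<h.a 7133o1>'

The replacement refers to a captured group, so each match is rewritten using its own captured text.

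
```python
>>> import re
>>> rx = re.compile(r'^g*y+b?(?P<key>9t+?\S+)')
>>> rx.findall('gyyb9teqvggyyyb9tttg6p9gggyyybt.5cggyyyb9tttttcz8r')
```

One capturing group, so `findall` returns just the captured substring from the one match — 1 in all.

['9teqvggyyyb9tttg6p9gggyyybt.5cggyyyb9tttttcz8r']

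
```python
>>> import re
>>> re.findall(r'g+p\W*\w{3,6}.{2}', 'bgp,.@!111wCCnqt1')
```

['gp,.@!111wCCnq']

No capturing groups, so `findall` returns the 1 full match string.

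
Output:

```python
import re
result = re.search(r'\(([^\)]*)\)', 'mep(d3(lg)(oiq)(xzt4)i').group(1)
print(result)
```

`re.search` scans for the first position where the pattern succeeds.
The match spans [3:10] → '(d3(lg)'.
Captured: group 1 = 'd3(lg'.

d3(lg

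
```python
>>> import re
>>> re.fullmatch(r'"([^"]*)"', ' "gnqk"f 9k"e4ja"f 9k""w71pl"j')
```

None

`re.fullmatch` is like wrapping the pattern in `^…$` (in single-line mode).
Here the pattern can't cover the whole string, so the call returns None.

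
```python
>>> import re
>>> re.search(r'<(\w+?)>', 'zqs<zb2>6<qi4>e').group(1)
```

'zb2'

`re.search` tries every starting position until one works.
The match spans [3:8] → '<zb2>'.
Captured: group 1 = 'zb2'.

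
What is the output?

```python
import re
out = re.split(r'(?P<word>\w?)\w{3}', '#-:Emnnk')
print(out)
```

Pattern: optionally a word character (captured as 'word'); then exactly 3 of a word character.
Matches to split on: at [3:7] → 'Emnn'.
Because the pattern has a capturing group, `split` also inserts each captured text between the pieces.

['#-:', 'E', 'k']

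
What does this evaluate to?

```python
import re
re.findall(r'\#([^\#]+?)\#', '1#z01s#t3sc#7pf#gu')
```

['z01s', '7pf']

`findall` collects group 1 from each match (2 total).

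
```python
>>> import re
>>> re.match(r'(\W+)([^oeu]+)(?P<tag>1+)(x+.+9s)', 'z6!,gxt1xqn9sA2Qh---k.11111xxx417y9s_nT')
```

`re.match` won't scan ahead — the pattern has to work from the very first character.
Here the pattern fails at index 0, so the call returns None.

None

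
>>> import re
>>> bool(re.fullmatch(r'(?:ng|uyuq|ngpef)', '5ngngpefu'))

False

For `fullmatch`, every character of the input must be accounted for by the pattern.
Here the pattern can't cover the whole string, so the call returns None, and `bool(None)` is False.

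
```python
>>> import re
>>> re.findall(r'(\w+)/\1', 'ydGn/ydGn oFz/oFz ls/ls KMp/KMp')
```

['ydGn', 'oFz', 'ls', 'KMp']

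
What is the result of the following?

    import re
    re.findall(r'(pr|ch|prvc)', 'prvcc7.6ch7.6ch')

['pr', 'ch', 'ch']

Branches in `(...|...)` are attempted left-to-right; the first branch that allows the whole pattern to succeed is taken.
With a single group, `findall` returns only what that group captured — 3 items.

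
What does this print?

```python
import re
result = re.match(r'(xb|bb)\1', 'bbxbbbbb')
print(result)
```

None

With `match`, the pattern is implicitly anchored at the beginning.
Here the pattern fails at index 0, so the call returns None.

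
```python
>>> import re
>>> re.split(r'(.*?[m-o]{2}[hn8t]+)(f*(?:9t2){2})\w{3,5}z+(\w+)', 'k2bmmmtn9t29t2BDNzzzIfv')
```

['', 'k2bmmmtn', '9t29t2', 'Ifv', '']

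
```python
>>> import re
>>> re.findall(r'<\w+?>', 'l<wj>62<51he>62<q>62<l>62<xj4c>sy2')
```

['<wj>', '<51he>', '<q>', '<l>', '<xj4c>']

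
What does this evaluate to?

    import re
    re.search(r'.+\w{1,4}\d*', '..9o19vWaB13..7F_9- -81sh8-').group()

'..9o19vWaB13..7F_9- -81sh8'

The pattern matches one or more of any character; then 1 to 4 of a word character, then zero or more of a digit.
The match spans [0:26] → '..9o19vWaB13..7F_9- -81sh8'.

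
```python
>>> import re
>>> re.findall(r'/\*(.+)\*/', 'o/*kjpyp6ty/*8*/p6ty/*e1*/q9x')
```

['kjpyp6ty/*8*/p6ty/*e1']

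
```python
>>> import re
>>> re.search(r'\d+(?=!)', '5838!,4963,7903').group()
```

'5838'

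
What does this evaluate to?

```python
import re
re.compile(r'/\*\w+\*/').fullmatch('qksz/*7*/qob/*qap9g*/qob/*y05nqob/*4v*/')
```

None

`re.fullmatch` is like wrapping the pattern in `^…$` (in single-line mode).
Here there's no way to consume every character, so the call returns None.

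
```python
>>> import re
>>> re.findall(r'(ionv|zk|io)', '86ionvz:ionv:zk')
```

['ionv', 'ionv', 'zk']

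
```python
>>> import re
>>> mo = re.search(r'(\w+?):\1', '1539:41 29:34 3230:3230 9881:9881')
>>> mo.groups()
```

('3230',)

The match spans [14:23] → '3230:3230'.
Captured: group 1 = '3230'.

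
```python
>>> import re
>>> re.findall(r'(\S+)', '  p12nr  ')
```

The pattern matches one or more of a non-whitespace character (captured).
Because there's exactly one group, `findall` drops the full match and keeps group 1 from the one hit.

['p12nr']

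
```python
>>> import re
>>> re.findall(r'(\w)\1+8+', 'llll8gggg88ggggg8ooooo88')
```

A backreference is literal: `\1` must see the identical characters the first group matched.
Walking the string: at [0:5] match 'llll8', group 1 = 'l'; at [5:11] match 'gggg88', group 1 = 'g'; at [11:17] match 'ggggg8', group 1 = 'g'; at [17:24] match 'ooooo88', group 1 = 'o'.
Because there's exactly one group, `findall` drops the full match and keeps group 1 from each hit.

['l', 'g', 'g', 'o']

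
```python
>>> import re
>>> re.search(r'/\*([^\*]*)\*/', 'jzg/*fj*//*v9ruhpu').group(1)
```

'fj'

The match spans [3:9] → '/*fj*/'.
Captured: group 1 = 'fj'.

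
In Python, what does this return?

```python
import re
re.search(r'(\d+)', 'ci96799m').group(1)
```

This matches one or more of a digit (captured).
Unlike `match`, `search` isn't anchored — it looks for the pattern anywhere in the string.
The match spans [2:7] → '96799'.
Captured: group 1 = '96799'.

'96799'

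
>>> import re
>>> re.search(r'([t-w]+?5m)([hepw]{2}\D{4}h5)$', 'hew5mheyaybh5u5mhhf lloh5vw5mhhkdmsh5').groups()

('vw5m', 'hhkdmsh5')

The match spans [25:37] → 'vw5mhhkdmsh5'.
Captured: group 1 = 'vw5m', group 2 = 'hhkdmsh5'.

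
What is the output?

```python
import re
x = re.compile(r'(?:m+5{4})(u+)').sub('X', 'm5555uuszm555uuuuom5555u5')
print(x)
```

Xszm555uuuuoX5

The pattern matches one or more of a literal 'm', then exactly 4 of the literal '5' (non-capturing group); then one or more of a literal 'u' (captured).
Matches: at [0:7] → 'm5555uu'; at [18:24] → 'm5555u'.
Every occurrence is swapped for 'X'.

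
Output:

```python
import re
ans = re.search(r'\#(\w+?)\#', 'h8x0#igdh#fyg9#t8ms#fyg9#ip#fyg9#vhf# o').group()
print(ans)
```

`search` walks the string left to right and returns the first match it finds.
The match spans [4:10] → '#igdh#'.
Captured: group 1 = 'igdh'.

#igdh#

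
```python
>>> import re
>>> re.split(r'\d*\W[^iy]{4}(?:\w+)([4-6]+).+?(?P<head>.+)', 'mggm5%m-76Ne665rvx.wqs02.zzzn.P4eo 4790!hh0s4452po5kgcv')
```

['mggm', '5', 'vx.wqs02.zzzn.P4eo 4790!hh0s4452po5kgcv', '']

This matches zero or more of a digit, then a non-word character, then exactly 4 of any character except [iy]; then one or more of a word character (non-capturing group); then one or more of a character in [4-6] (captured); then one or more of any character (lazy); then one or more of any character (captured as 'head').
Matches to split on: at [4:55] → '5%m-76Ne665rvx.wqs02.zzzn.P4eo 4790!hh0s4452po5kgcv'.
The group in the pattern means `split` returns the separators' captures alongside the pieces.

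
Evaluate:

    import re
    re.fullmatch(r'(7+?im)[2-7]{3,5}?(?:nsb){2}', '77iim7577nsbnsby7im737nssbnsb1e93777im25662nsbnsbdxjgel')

This matches one or more of a literal '7' (lazy), then the literal 'im' (captured); then 3 to 5 of a character in [2-7] (lazy), then the literal 'nsb' repeated 2 times.
`re.fullmatch` requires the pattern to consume the entire string.
Here there's no way to consume every character, so the call returns None.

None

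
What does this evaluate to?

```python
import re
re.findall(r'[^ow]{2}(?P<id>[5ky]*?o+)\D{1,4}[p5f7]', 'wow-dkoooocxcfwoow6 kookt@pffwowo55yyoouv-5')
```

['koooo', 'koo', 'yyoo']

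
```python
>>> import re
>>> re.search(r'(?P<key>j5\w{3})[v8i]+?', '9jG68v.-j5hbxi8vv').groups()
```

('j5hbx',)

Pattern: the literal 'j5', then exactly 3 of a word character (captured as 'key'); then one or more of one of [v8i] (lazy).
Lazy quantifiers expand one character at a time until the remainder of the pattern can match.
`search` walks the string left to right and returns the first match it finds.
The match spans [8:14] → 'j5hbxi'.
Captured: group 1 = 'j5hbx'.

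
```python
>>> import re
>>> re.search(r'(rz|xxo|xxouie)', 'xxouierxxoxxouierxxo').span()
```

Branches in `(...|...)` are attempted left-to-right; the first branch that allows the whole pattern to succeed is taken.
`re.search` tries every starting position until one works.
The match spans [0:3] → 'xxo'.
Captured: group 1 = 'xxo'.

(0, 3)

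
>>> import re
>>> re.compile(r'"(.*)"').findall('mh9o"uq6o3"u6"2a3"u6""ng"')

['uq6o3"u6"2a3"u6""ng']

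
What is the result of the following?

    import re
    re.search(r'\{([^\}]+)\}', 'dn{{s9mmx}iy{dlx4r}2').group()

'{{s9mmx}'

`search` walks the string left to right and returns the first match it finds.
The match spans [2:10] → '{{s9mmx}'.
Captured: group 1 = '{s9mmx'.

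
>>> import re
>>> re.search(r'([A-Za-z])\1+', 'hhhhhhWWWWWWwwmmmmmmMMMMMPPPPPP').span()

(0, 6)

The backreference `\1` re-matches whatever the first group consumed, character for character.
`search` walks the string left to right and returns the first match it finds.
The match spans [0:6] → 'hhhhhh'.
Captured: group 1 = 'h'.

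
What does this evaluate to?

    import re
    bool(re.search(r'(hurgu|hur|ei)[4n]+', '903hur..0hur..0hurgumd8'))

Here nothing in the string fits, so the call returns None, and `bool(None)` is False.

False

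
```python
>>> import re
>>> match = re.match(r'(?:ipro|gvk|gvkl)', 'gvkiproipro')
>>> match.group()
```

'gvk'

`re.match` won't scan ahead — the pattern has to work from the very first character.
The match spans [0:3] → 'gvk'.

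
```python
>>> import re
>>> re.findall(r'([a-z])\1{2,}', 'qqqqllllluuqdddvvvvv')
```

['q', 'l', 'd', 'v']

`\1` is not a pattern — it's the concrete string captured by group 1, re-applied verbatim.
`findall` collects group 1 from each match (4 total).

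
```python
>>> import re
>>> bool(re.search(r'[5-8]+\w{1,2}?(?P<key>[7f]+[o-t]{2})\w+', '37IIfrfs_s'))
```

False

Here the pattern never matches, so the call returns None, and `bool(None)` is False.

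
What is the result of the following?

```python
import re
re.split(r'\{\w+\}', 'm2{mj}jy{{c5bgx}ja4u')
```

['m2', 'jy{', 'ja4u']

Matches to split on: at [2:6] → '{mj}'; at [9:16] → '{c5bgx}'.
The string is cut at each match, leaving 3 pieces.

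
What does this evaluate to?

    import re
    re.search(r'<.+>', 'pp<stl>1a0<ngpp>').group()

'<stl>1a0<ngpp>'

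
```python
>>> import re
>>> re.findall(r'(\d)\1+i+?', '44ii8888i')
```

['4', '8']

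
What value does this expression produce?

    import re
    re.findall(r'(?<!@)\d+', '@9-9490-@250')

A negative assertion filters positions out without eating any characters.
No capturing groups, so `findall` returns the 2 full match strings.

['9490', '50']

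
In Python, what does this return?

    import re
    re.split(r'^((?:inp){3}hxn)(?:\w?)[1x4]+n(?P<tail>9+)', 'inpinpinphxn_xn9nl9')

The pattern matches anchored at the start of the string; then the literal 'inp' repeated 3 times, then the literal 'hxn' (captured); then optionally a word character (non-capturing group); then one or more of one of [1x4], then the literal 'n'; then one or more of a literal '9' (captured as 'tail').
Matches to split on: at [0:16] → 'inpinpinphxn_xn9'.
The group in the pattern means `split` returns the separators' captures alongside the pieces.

['', 'inpinpinphxn', '9', 'nl9']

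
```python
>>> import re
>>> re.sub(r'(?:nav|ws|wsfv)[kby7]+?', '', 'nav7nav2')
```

`sub` substitutes '' at each match site.

'nav2'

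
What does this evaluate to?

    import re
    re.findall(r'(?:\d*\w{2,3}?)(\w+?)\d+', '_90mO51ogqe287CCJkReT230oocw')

Lazy quantifiers expand one character at a time until the remainder of the pattern can match.
Because there's exactly one group, `findall` drops the full match and keeps group 1 from each hit.

['0mO', 'qe', 'JkReT']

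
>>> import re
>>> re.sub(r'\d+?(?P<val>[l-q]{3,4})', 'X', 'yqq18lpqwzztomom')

'yqqXwzztomom'

This matches one or more of a digit (lazy); then 3 to 4 of a character in [l-q] (captured as 'val').
Matches: at [3:8] → '18lpq'.
`sub` substitutes 'X' at each match site.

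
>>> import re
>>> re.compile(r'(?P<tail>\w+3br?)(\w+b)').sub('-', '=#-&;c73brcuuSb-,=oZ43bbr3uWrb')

'=#-&;--,=-'

Pattern: one or more of a word character, then the literal '3b', then optionally a literal 'r' (captured as 'tail'); then one or more of a word character, then the literal 'b' (captured).
Matches: at [5:15] → 'c73brcuuSb'; at [18:30] → 'oZ43bbr3uWrb'.
Every occurrence is swapped for '-'.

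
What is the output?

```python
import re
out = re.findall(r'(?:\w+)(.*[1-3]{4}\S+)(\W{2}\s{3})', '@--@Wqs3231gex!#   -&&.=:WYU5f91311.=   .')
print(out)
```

[('3231gex', '!#   ')]

The pattern matches one or more of a word character (non-capturing group); then zero or more of any character, then exactly 4 of a character in [1-3], then one or more of a non-whitespace character (captured); then exactly 2 of a non-word character, then exactly 3 of whitespace (captured).
Scanning left to right: at [4:19] match 'Wqs3231gex!#   ', groups = ('3231gex', '!#   ').
2 groups means the one result is a tuple of 2 captured strings — 1 here.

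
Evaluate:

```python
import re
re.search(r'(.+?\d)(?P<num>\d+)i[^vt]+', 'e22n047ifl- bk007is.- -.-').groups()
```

The match spans [0:25] → 'e22n047ifl- bk007is.- -.-'.
Captured: group 1 = 'e22n0', group 2 = '47'.

('e22n0', '47')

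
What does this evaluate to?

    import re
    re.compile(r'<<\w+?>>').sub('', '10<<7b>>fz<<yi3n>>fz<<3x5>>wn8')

'10fzfzwn8'

Every occurrence is swapped for ''.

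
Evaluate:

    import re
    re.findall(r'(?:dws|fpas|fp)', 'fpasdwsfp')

The regex engine tests alternatives in the order written; an earlier branch that matches wins even if a later one would match more.
Walking the string: at [0:4] → 'fpas'; at [4:7] → 'dws'; at [7:9] → 'fp'.
Since nothing is captured, `findall` lists the 3 matched substrings directly.

['fpas', 'dws', 'fp']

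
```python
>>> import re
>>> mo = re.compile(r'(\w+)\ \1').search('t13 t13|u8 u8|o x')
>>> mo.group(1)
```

The match spans [0:7] → 't13 t13'.
Captured: group 1 = 't13'.

't13'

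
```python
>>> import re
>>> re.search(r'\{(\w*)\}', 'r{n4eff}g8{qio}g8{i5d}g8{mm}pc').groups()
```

('n4eff',)

The match spans [1:8] → '{n4eff}'.
Captured: group 1 = 'n4eff'.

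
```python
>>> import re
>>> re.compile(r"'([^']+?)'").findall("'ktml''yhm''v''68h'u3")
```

['ktml', 'yhm', 'v', '68h']

Because there's exactly one group, `findall` drops the full match and keeps group 1 from each hit.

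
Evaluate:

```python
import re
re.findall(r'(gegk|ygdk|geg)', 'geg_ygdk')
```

['geg', 'ygdk']

`findall` collects group 1 from each match (2 total).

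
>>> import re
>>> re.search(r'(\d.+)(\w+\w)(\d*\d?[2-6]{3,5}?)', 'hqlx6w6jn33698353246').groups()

('6w6jn336983', '53', '246')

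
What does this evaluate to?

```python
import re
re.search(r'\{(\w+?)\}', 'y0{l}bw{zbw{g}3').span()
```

`re.search` tries every starting position until one works.
The match spans [2:5] → '{l}'.
Captured: group 1 = 'l'.

(2, 5)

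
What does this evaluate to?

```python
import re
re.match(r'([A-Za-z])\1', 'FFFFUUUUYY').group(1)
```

`\1` has to match the exact text group 1 already captured.
With `match`, the pattern is implicitly anchored at the beginning.
The match spans [0:2] → 'FF'.
Captured: group 1 = 'F'.

'F'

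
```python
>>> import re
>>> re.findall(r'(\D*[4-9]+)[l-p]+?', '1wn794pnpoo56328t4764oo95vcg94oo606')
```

['wn794', 't4764', 'vcg94']

The pattern matches zero or more of a non-digit, then one or more of a character in [4-9] (captured); then one or more of a character in [l-p] (lazy).
Matches: at [1:7] match 'wn794p', group 1 = 'wn794'; at [16:22] match 't4764o', group 1 = 't4764'; at [25:31] match 'vcg94o', group 1 = 'vcg94'.
Because there's exactly one group, `findall` drops the full match and keeps group 1 from each hit.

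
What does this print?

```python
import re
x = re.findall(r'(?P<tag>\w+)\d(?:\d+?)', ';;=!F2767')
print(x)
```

['F27']

With a single group, `findall` returns only what that group captured — 1 item.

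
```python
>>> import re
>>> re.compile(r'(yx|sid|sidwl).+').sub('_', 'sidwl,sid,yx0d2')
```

Each match is replaced by '_'.

'_'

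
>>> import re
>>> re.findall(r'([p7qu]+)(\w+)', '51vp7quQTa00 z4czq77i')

[('p7qu', 'QTa00'), ('q77', 'i')]

Pattern: one or more of one of [p7qu] (captured); then one or more of a word character (captured).
Walking the string: at [3:12] match 'p7quQTa00', groups = ('p7qu', 'QTa00'); at [17:21] match 'q77i', groups = ('q77', 'i').
With 2 capturing groups, `findall` returns a 2-tuple per match.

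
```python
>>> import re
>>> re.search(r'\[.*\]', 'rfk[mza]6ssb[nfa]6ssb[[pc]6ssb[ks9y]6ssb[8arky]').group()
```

'[mza]6ssb[nfa]6ssb[[pc]6ssb[ks9y]6ssb[8arky]'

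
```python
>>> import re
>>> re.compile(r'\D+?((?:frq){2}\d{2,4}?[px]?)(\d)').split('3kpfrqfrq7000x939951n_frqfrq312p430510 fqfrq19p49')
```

['3', 'frqfrq70', '0', '0x939951', 'frqfrq31', '2', 'p430510 fqfrq19p49']

This matches one or more of a non-digit (lazy); then the literal 'frq' repeated 2 times, then 2 to 4 of a digit (lazy), then optionally one of [px] (captured); then a digit (captured).
Matches to split on: at [1:12] → 'kpfrqfrq700'; at [20:31] → 'n_frqfrq312'.
`re.split` interleaves the captured-group text with the surrounding fragments.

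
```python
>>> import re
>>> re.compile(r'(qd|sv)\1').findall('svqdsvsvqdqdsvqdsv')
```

['sv', 'qd']

After group 1 captures some text, `\1` only succeeds where that same text appears again.
One capturing group, so `findall` returns just the captured substring from each match — 2 in all.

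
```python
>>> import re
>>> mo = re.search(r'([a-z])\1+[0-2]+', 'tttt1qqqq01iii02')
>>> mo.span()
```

(0, 5)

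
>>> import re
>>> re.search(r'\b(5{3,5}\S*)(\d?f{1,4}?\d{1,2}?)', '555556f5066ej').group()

This matches a word boundary (`\b`, zero-width); then 3 to 5 of the literal '5', then zero or more of a non-whitespace character (captured); then optionally a digit, then 1 to 4 of a literal 'f' (lazy), then 1 to 2 of a digit (lazy) (captured).
A `+?`/`*?`/`{m,n}?` starts at its minimum and grows only as far as needed for what follows to match.
`re.search` tries every starting position until one works.
The match spans [0:8] → '555556f5'.
Captured: group 1 = '555556', group 2 = 'f5'.

'555556f5'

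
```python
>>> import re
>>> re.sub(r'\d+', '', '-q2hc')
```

This matches one or more of a digit.
Matches: at [2:3] → '2'.
Every occurrence is swapped for ''.

'-qhc'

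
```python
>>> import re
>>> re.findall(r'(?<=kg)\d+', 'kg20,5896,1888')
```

Lookahead/lookbehind check context without consuming it, so the matched span excludes the asserted characters.
Walking the string: at [2:4] → '20'.
`findall` yields the raw match text (1 of them) because the pattern has no groups.

['20']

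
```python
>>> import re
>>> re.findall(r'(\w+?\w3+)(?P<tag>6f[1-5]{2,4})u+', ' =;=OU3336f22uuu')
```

With 2 capturing groups, `findall` returns a 2-tuple per match.

[('OU333', '6f22')]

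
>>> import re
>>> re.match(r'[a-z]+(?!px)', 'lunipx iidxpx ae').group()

The negative lookahead/lookbehind blocks any match where the forbidden context is present.
With `match`, the pattern is implicitly anchored at the beginning.
The match spans [0:6] → 'lunipx'.

'lunipx'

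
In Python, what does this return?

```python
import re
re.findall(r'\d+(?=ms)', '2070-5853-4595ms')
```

['4595']

The lookaround is zero-width — it requires the adjacent text to match without consuming it, so the asserted text isn't part of the match.
Walking the string: at [10:14] → '4595'.
`findall` yields the raw match text (1 of them) because the pattern has no groups.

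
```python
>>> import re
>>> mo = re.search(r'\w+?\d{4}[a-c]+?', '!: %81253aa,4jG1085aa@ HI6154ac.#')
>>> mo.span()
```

(4, 10)

This matches one or more of a word character (lazy), then exactly 4 of a digit; then one or more of a character in [a-c] (lazy).
A `+?`/`*?`/`{m,n}?` starts at its minimum and grows only as far as needed for what follows to match.
`search` walks the string left to right and returns the first match it finds.
The match spans [4:10] → '81253a'.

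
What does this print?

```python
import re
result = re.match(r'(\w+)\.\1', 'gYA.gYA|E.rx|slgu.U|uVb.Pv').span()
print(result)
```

(0, 7)

`re.match` only tries the pattern at the start of the string.
The match spans [0:7] → 'gYA.gYA'.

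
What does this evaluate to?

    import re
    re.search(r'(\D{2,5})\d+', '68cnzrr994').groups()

The pattern matches 2 to 5 of a non-digit (captured); then one or more of a digit.
`re.search` scans for the first position where the pattern succeeds.
The match spans [2:10] → 'cnzrr994'.
Captured: group 1 = 'cnzrr'.

('cnzrr',)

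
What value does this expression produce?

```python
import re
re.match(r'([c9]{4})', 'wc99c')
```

Pattern: exactly 4 of one of [c9] (captured).
`re.match` only tries the pattern at the start of the string.
Here the string doesn't start with a match, so the call returns None.

None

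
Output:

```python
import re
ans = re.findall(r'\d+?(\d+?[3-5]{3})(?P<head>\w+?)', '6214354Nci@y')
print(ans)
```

[('21435', '4')]

Pattern: one or more of a digit (lazy); then one or more of a digit (lazy), then exactly 3 of a character in [3-5] (captured); then one or more of a word character (lazy) (captured as 'head').
Matches: at [0:7] match '6214354', groups = ('21435', '4').
2 groups means the one result is a tuple of 2 captured strings — 1 here.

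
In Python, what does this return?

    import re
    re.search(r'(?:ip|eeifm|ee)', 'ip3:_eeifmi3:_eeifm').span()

(0, 2)

`search` walks the string left to right and returns the first match it finds.
The match spans [0:2] → 'ip'.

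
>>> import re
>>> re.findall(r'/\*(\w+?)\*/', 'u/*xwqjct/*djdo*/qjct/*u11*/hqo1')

Matches: at [9:17] match '/*djdo*/', group 1 = 'djdo'; at [21:28] match '/*u11*/', group 1 = 'u11'.
One capturing group, so `findall` returns just the captured substring from each match — 2 in all.

['djdo', 'u11']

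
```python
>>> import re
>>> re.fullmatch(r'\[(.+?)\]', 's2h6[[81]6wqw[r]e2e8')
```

`re.fullmatch` is like wrapping the pattern in `^…$` (in single-line mode).
Here the string isn't matched end-to-end, so the call returns None.

None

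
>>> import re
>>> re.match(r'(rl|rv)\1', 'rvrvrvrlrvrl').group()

After group 1 captures some text, `\1` only succeeds where that same text appears again.
`re.match` won't scan ahead — the pattern has to work from the very first character.
The match spans [0:4] → 'rvrv'.
Captured: group 1 = 'rv'.

'rvrv'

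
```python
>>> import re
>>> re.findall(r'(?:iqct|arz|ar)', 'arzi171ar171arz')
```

['arz', 'ar', 'arz']

The regex engine tests alternatives in the order written; an earlier branch that matches wins even if a later one would match more.
`findall` yields the raw match text (3 of them) because the pattern has no groups.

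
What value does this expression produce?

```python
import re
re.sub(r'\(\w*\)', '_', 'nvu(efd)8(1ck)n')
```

Each match is replaced by '_'.

'nvu_8_n'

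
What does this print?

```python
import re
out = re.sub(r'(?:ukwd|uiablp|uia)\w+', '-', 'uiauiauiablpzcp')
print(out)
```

-

Every occurrence is swapped for '-'.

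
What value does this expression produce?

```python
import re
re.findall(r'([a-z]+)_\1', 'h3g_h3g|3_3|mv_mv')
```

['mv']

A backreference is literal: `\1` must see the identical characters the first group matched.
`findall` collects group 1 from the one match (1 total).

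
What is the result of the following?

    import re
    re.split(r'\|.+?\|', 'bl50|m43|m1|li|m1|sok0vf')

['bl50', 'm1', 'm1|sok0vf']

Matches to split on: at [4:9] → '|m43|'; at [11:15] → '|li|'.
Each match becomes a cut point; 3 segments remain.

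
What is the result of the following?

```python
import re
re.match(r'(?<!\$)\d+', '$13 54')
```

None

The negative lookaround is zero-width — it rules out positions where the adjacent text would match, without consuming anything.
`re.match` only tries the pattern at the start of the string.
Here position 0 doesn't satisfy it, so the call returns None.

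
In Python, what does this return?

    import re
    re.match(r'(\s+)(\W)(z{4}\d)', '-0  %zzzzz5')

`match` is anchored at position 0; if the pattern doesn't fit there, it returns None.
Here the string doesn't start with a match, so the call returns None.

None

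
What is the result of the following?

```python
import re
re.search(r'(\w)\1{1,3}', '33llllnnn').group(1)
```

After group 1 captures some text, `\1` only succeeds where that same text appears again.
`search` walks the string left to right and returns the first match it finds.
The match spans [0:2] → '33'.
Captured: group 1 = '3'.

'3'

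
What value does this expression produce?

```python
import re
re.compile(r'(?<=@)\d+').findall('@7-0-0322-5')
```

['7']

The `(?=…)`/`(?<=…)` assertion just peeks at neighbouring text; it doesn't advance the match position.
Scanning left to right: at [1:2] → '7'.
`findall` yields the raw match text (1 of them) because the pattern has no groups.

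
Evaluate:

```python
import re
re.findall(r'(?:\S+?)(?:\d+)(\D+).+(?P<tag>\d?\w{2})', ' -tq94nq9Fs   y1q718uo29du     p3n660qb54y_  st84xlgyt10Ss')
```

[('nq', 'Ss')]

Pattern: one or more of a non-whitespace character (lazy) (non-capturing group); then one or more of a digit (non-capturing group); then one or more of a non-digit (captured); then one or more of any character; then optionally a digit, then exactly 2 of a word character (captured as 'tag').
Multiple groups make `findall` return tuples — one 2-tuple for the one match.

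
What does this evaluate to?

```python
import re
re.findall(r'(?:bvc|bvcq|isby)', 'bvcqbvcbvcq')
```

['bvc', 'bvc', 'bvc']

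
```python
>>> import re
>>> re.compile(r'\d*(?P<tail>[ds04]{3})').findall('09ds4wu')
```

Pattern: zero or more of a digit; then exactly 3 of one of [ds04] (captured as 'tail').
Because there's exactly one group, `findall` drops the full match and keeps group 1 from the one hit.

['ds4']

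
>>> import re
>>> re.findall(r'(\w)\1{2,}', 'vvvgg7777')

['v', '7']

`\1` has to match the exact text group 1 already captured.
Walking the string: at [0:3] match 'vvv', group 1 = 'v'; at [5:9] match '7777', group 1 = '7'.
`findall` collects group 1 from each match (2 total).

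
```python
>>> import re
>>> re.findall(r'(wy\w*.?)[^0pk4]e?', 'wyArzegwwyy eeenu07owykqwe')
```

['wyArzegwwyy ', 'wykqw']

Because there's exactly one group, `findall` drops the full match and keeps group 1 from each hit.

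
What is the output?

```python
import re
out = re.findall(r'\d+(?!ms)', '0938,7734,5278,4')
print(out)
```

['0938', '7734', '5278', '4']

Because the assertion is negative and zero-width, positions next to the forbidden text are skipped.
No capturing groups, so `findall` returns the 4 full match strings.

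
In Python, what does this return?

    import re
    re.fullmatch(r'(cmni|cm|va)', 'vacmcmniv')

None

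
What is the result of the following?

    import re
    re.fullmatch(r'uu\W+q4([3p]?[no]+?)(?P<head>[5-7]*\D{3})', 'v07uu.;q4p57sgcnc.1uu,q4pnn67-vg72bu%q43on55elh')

None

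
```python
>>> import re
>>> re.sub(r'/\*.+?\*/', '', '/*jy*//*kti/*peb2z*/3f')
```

'3f'

Matches: at [0:6] → '/*jy*/'; at [6:20] → '/*kti/*peb2z*/'.
Each match is replaced by ''.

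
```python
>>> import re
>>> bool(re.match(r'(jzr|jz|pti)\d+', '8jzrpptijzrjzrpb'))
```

False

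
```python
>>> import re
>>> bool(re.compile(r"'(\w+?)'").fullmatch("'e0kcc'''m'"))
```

For `fullmatch`, every character of the input must be accounted for by the pattern.
Here there's no way to consume every character, so the call returns None, and `bool(None)` is False.

False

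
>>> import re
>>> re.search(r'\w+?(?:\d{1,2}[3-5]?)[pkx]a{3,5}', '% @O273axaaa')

This matches one or more of a word character (lazy); then 1 to 2 of a digit, then optionally a character in [3-5] (non-capturing group); then one of [pkx], then 3 to 5 of a literal 'a'.
`re.search` tries every starting position until one works.
Here the pattern never matches, so the call returns None.

None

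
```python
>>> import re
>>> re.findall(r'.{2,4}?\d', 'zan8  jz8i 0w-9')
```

['zan8', '  jz8', 'i 0', 'w-9']

This matches 2 to 4 of any character (lazy); then a digit.
Walking the string: at [0:4] → 'zan8'; at [4:9] → '  jz8'; at [9:12] → 'i 0'; at [12:15] → 'w-9'.
`findall` yields the raw match text (4 of them) because the pattern has no groups.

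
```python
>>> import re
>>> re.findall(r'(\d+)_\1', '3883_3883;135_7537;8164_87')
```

After group 1 captures some text, `\1` only succeeds where that same text appears again.
Matches: at [0:9] match '3883_3883', group 1 = '3883'.
With a single group, `findall` returns only what that group captured — 1 item.

['3883']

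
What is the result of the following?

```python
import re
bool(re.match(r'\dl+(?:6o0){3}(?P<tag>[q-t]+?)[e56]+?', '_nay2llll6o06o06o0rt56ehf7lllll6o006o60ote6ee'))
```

False

This matches a digit, then one or more of a literal 'l', then the literal '6o0' repeated 3 times; then one or more of a character in [q-t] (lazy) (captured as 'tag'); then one or more of one of [e56] (lazy).
`re.match` won't scan ahead — the pattern has to work from the very first character.
Here the string doesn't start with a match, so the call returns None, and `bool(None)` is False.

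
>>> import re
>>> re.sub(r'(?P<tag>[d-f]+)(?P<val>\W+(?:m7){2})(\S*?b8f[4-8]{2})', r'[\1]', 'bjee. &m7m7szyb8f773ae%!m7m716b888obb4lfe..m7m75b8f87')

Pattern: one or more of a character in [d-f] (captured as 'tag'); then one or more of a non-word character, then the literal 'm7' repeated 2 times (captured as 'val'); then zero or more of a non-whitespace character (lazy), then the literal 'b8f', then exactly 2 of a character in [4-8] (captured).
A non-greedy quantifier consumes as few characters as it can — just enough that the remainder of the pattern still matches from where it stops; whatever follows it matches normally.
Matches: at [2:19] → 'ee. &m7m7szyb8f77'; at [21:53] → 'e%!m7m716b888obb4lfe..m7m75b8f87'.
`\1` in the replacement pulls in group 1's text for each match.

'bj[ee]3a[e]'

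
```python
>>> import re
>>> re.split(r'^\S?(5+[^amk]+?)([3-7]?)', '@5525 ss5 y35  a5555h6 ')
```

['', '552', '5', ' ss5 y35  a5555h6 ']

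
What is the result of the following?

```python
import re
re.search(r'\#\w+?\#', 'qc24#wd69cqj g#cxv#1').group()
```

'#cxv#'

The match spans [14:19] → '#cxv#'.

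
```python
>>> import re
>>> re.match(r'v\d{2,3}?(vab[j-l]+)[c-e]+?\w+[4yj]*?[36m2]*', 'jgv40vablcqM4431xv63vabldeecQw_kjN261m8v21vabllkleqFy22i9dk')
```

This matches a literal 'v', then 2 to 3 of a digit (lazy); then the literal 'vab', then one or more of a character in [j-l] (captured); then one or more of a character in [c-e] (lazy); then one or more of a word character, then zero or more of one of [4yj] (lazy), then zero or more of one of [36m2].
`re.match` won't scan ahead — the pattern has to work from the very first character.
Here the string doesn't start with a match, so the call returns None.

None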